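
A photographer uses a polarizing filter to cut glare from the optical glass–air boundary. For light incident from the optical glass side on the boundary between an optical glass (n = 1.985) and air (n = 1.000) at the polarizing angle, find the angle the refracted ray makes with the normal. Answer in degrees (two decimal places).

θ_B = arctan(n₂/n₁) = arctan(1.000/1.985) = 26.74°.
The refracted ray is perpendicular to the reflected ray, so θ_t = 90° − θ_B = 63.26°.

θ_t ≈ 63.26°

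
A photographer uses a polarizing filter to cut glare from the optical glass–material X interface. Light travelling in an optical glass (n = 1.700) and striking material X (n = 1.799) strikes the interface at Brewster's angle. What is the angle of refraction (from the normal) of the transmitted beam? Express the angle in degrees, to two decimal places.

First find Brewster's angle: tan θ_B = 1.799/1.700 = 1.0582, giving θ_B = 46.62°.
Since θ_B + θ_t = 90° at Brewster incidence, θ_t = 90° − 46.62° = 43.38°.

θ_t ≈ 43.38°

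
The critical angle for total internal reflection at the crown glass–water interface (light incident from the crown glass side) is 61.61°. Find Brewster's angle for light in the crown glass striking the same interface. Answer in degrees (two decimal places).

At the critical angle sin θ_c = n₂/n₁, giving n₂/n₁ = sin 61.61° = 0.8797.
Then tan θ_B = n₂/n₁ = 0.8797, so θ_B = arctan 0.8797 = 41.34°.

θ_B ≈ 41.34°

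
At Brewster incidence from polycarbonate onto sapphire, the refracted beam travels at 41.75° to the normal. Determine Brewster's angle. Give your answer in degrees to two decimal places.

θ_B ≈ 48.25°

Since the reflected and refracted rays are at right angles at the polarizing angle, θ_B + θ_t = 90°.
So θ_B = 90° − θ_t = 90° − 41.75° = 48.25°.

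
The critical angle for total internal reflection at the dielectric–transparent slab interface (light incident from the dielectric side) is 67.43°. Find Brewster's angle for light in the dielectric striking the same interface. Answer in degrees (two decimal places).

At the critical angle sin θ_c = n₂/n₁, giving n₂/n₁ = sin 67.43° = 0.9234.
Then tan θ_B = n₂/n₁ = 0.9234, so θ_B = arctan 0.9234 = 42.72°.

θ_B ≈ 42.72°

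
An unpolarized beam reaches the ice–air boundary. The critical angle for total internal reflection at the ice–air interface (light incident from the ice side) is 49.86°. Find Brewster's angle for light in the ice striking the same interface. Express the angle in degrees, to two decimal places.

sin θ_c = n₂/n₁, so n₂/n₁ = sin 49.86° = 0.7645.
Brewster: tan θ_B = n₂/n₁ = 0.7645.
θ_B = arctan(0.7645) = 37.40°.

θ_B ≈ 37.40°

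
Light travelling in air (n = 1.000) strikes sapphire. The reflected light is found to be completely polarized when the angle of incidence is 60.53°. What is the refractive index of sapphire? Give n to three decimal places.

n ≈ 1.770

At Brewster's angle, tan θ_B = n₂/n₁ with n₁ on the incident side (air) and n₂ on the transmitted side (sapphire).
n₂ = n₁ tan θ_B = 1.000 × tan 60.53° = 1.770.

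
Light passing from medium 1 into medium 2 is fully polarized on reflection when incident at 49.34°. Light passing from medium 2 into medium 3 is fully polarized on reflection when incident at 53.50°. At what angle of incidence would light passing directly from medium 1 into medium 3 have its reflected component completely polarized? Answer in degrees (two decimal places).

tan θ_B(1→2) = n₂/n₁ = tan 49.34° = 1.1643.
tan θ_B(2→3) = n₃/n₂ = tan 53.50° = 1.3514.
Multiplying, n₃/n₁ = 1.1643 × 1.3514 = 1.5734, and θ_B(1→3) = arctan 1.5734 = 57.56°.

θ_B ≈ 57.56°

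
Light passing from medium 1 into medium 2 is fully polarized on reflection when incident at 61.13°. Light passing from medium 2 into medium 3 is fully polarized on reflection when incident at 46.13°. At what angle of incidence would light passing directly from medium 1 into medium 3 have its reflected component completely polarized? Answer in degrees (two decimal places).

θ_B ≈ 62.08°

tan θ_B(1→2) = n₂/n₁ = tan 61.13° = 1.8137.
tan θ_B(2→3) = n₃/n₂ = tan 46.13° = 1.0402.
So n₃/n₁ = (n₂/n₁)(n₃/n₂) = 1.8137 × 1.0402 = 1.8867.
θ_B(1→3) = arctan(1.8867) = 62.08°.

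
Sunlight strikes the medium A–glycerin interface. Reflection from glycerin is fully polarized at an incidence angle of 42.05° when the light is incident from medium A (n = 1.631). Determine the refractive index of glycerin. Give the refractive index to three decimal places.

n ≈ 1.471

Brewster's law: tan θ_B = n₂/n₁ (light incident in medium A, refracted into glycerin).
n₂ = n₁ tan θ_B = 1.631 × tan 42.05° = 1.471.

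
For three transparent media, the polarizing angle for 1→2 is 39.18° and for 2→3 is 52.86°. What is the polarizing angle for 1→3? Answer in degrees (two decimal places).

tan θ_B(1→2) = n₂/n₁ = tan 39.18° = 0.8150.
tan θ_B(2→3) = n₃/n₂ = tan 52.86° = 1.3203.
Multiplying, n₃/n₁ = 0.8150 × 1.3203 = 1.0761, and θ_B(1→3) = arctan 1.0761 = 47.10°.

θ_B ≈ 47.10°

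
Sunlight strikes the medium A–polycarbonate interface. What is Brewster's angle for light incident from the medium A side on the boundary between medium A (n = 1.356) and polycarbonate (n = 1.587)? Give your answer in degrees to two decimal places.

Brewster's condition: tan θ_B = n₂/n₁ = 1.587/1.356 = 1.1704. Taking the arctangent, θ_B = 49.49°.

θ_B ≈ 49.49°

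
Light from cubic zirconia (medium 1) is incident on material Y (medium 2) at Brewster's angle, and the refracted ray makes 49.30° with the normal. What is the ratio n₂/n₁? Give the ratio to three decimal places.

At Brewster incidence θ_B = 90° − θ_t = 90° − 49.30° = 40.70°.
tan θ_B = n₂/n₁, so n₂/n₁ = tan 40.70° = 0.860.

n₂/n₁ ≈ 0.860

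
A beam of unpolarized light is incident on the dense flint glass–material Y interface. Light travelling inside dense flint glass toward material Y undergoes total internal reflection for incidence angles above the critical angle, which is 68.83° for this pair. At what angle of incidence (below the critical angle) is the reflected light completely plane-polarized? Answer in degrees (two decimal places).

sin θ_c = n₂/n₁, so n₂/n₁ = sin 68.83° = 0.9325.
Brewster: tan θ_B = n₂/n₁ = 0.9325.
θ_B = arctan(0.9325) = 43.00°.

θ_B ≈ 43.00°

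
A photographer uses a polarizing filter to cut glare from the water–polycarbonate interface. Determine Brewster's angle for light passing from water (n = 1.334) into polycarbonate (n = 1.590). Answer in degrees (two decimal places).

Here n₂/n₁ = 1.590/1.334 = 1.1919, and Brewster's law gives tan θ_B = n₂/n₁.
So θ_B = arctan 1.1919 = 50.00°.

θ_B ≈ 50.00°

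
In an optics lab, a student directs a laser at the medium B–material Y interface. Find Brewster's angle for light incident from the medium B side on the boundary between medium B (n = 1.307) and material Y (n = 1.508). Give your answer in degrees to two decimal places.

θ_B ≈ 49.08°

At Brewster's angle the reflected and refracted rays are perpendicular, which with Snell's law gives tan θ_B = n₂/n₁.
Brewster's condition: tan θ_B = n₂/n₁ = 1.508/1.307 = 1.1538.
θ_B = arctan(1.1538) = 49.08°.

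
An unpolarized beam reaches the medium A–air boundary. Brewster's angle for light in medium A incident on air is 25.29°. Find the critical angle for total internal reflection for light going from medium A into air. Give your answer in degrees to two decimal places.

θ_c ≈ 28.20°

From Brewster, n₂/n₁ = tan θ_B = tan 25.29° = 0.4725.
Then sin θ_c = n₂/n₁ = 0.4725, so θ_c = arcsin 0.4725 = 28.20°.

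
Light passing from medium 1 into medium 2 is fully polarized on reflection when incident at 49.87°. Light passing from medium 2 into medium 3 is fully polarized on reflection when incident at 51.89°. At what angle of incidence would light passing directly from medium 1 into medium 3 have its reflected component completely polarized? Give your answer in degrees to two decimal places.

θ_B ≈ 56.53°

tan θ_B(1→2) = n₂/n₁ = tan 49.87° = 1.1863.
tan θ_B(2→3) = n₃/n₂ = tan 51.89° = 1.2749.
Multiplying, n₃/n₁ = 1.1863 × 1.2749 = 1.5124, and θ_B(1→3) = arctan 1.5124 = 56.53°.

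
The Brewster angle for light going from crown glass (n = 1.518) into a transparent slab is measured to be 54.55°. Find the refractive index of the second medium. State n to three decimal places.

Brewster's law: tan θ_B = n₂/n₁ (light incident in crown glass, refracted into a transparent slab).
n₂ = n₁ tan θ_B = 1.518 × tan 54.55° = 2.132.

n ≈ 2.132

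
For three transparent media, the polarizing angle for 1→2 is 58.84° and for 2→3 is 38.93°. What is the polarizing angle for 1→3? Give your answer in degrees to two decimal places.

θ_B ≈ 53.18°

n₂/n₁ = tan 58.84° = 1.6538 and n₃/n₂ = tan 38.93° = 0.8078.
n₃/n₁ = 1.3359. Then tan θ_B(1→3) = n₃/n₁, so θ_B(1→3) = arctan(1.3359) = 53.18°.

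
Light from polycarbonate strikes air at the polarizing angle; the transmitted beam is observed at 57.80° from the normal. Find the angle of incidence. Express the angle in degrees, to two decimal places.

θ_B ≈ 32.20°

At Brewster's angle the reflected and refracted rays are perpendicular, so θ_B + θ_t = 90°.
θ_B = 90° − 57.80° = 32.20°.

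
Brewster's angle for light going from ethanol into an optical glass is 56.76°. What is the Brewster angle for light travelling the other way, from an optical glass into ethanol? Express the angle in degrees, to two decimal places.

θ_B' ≈ 33.24°

Reversing the direction swaps n₁ and n₂, so tan θ_B' = 1/tan θ_B and θ_B' = 90° − θ_B.
Hence θ_B' = 90° − 56.76° = 33.24°.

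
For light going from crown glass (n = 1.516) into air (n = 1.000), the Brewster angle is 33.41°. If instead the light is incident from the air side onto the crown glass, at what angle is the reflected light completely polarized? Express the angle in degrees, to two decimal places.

Reversing the direction swaps n₁ and n₂, so tan θ_B' = 1/tan θ_B and θ_B' = 90° − θ_B.
Hence θ_B' = 90° − 33.41° = 56.59°.

θ_B' ≈ 56.59°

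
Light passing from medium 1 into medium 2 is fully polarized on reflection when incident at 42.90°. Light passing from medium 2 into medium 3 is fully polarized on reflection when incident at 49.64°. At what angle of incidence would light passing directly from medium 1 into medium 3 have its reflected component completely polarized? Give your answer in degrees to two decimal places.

θ_B ≈ 47.56°

n₂/n₁ = tan 42.90° = 0.9293 and n₃/n₂ = tan 49.64° = 1.1767.
Multiplying, n₃/n₁ = 0.9293 × 1.1767 = 1.0934, and θ_B(1→3) = arctan 1.0934 = 47.56°.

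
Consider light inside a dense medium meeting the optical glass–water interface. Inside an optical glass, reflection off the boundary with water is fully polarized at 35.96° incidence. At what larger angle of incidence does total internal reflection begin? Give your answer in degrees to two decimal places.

θ_c ≈ 46.51°

tan θ_B = n₂/n₁ = tan 35.96° = 0.7255.
Total internal reflection: sin θ_c = n₂/n₁ = 0.7255.
θ_c = arcsin(0.7255) = 46.51°.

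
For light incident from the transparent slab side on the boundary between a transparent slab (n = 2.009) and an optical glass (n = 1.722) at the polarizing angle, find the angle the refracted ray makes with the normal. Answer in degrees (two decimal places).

First find Brewster's angle: tan θ_B = 1.722/2.009 = 0.8571, giving θ_B = 40.60°.
At Brewster's angle the reflected and refracted rays are perpendicular, so θ_t = 90° − θ_B = 90° − 40.60° = 49.40°.

θ_t ≈ 49.40°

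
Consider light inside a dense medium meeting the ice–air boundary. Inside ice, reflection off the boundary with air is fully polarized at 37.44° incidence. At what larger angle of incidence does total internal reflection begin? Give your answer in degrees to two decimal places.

n₂/n₁ = tan 37.44° = 0.7657; the critical angle satisfies sin θ_c = n₂/n₁.
θ_c = arcsin(0.7657) = 49.97°.

θ_c ≈ 49.97°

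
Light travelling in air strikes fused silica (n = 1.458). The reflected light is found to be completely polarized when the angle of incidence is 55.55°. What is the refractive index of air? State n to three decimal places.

n ≈ 1.000

At Brewster's angle, tan θ_B = n₂/n₁ with n₁ on the incident side (air) and n₂ on the transmitted side (fused silica).
n₁ = n₂ / tan θ_B = 1.458 / tan 55.55° = 1.000.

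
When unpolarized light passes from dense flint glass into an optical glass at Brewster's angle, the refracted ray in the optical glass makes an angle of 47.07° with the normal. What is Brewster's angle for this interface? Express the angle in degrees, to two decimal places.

θ_B ≈ 42.93°

At Brewster's angle the reflected and refracted rays are perpendicular, so θ_B + θ_t = 90°.
θ_B = 90° − 47.07° = 42.93°.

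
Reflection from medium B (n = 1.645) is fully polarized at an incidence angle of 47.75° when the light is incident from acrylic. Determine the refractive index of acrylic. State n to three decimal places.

n ≈ 1.494

Full polarization of the reflected beam means tan θ_B = n₂/n₁, where n₁ is the incident medium (acrylic).
n₁ = n₂ / tan θ_B = 1.645 / tan 47.75° = 1.494.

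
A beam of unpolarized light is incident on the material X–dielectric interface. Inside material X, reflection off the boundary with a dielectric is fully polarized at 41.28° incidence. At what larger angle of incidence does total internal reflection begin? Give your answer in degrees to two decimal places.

tan θ_B = n₂/n₁ = tan 41.28° = 0.8779.
Total internal reflection: sin θ_c = n₂/n₁ = 0.8779.
θ_c = arcsin(0.8779) = 61.39°.

θ_c ≈ 61.39°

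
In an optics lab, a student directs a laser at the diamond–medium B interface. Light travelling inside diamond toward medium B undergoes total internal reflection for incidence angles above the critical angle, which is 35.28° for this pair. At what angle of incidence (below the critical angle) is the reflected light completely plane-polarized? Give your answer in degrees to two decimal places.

θ_B ≈ 30.01°

At the critical angle sin θ_c = n₂/n₁, giving n₂/n₁ = sin 35.28° = 0.5776.
Then tan θ_B = n₂/n₁ = 0.5776, so θ_B = arctan 0.5776 = 30.01°.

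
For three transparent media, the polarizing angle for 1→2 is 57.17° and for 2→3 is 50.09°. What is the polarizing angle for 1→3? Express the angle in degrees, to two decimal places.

tan θ_B(1→2) = n₂/n₁ = tan 57.17° = 1.5499.
tan θ_B(2→3) = n₃/n₂ = tan 50.09° = 1.1956.
So n₃/n₁ = (n₂/n₁)(n₃/n₂) = 1.5499 × 1.1956 = 1.8530.
θ_B(1→3) = arctan(1.8530) = 61.65°.

θ_B ≈ 61.65°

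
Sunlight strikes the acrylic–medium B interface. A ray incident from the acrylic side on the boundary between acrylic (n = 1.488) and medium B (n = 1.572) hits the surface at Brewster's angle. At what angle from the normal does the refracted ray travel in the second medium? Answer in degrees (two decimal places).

θ_t ≈ 43.43°

tan θ_B = n₂/n₁ = 1.572/1.488 = 1.0565, so θ_B = 46.57°.
The refracted ray is perpendicular to the reflected ray, so θ_t = 90° − θ_B = 43.43°.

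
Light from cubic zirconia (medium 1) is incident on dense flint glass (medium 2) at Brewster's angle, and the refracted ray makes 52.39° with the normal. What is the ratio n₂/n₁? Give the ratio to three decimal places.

θ_B + θ_t = 90°, so θ_B = 90° − 52.39° = 37.61°.
tan θ_B = n₂/n₁, so n₂/n₁ = tan 37.61° = 0.770.

n₂/n₁ ≈ 0.770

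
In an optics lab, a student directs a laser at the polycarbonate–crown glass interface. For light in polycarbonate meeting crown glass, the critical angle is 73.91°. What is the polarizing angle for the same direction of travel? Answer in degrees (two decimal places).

sin θ_c = n₂/n₁, so n₂/n₁ = sin 73.91° = 0.9608.
Brewster: tan θ_B = n₂/n₁ = 0.9608.
θ_B = arctan(0.9608) = 43.86°.

θ_B ≈ 43.86°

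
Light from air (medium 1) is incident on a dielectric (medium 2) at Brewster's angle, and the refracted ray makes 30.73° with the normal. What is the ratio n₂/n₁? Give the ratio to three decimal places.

At Brewster incidence θ_B = 90° − θ_t = 90° − 30.73° = 59.27°.
tan θ_B = n₂/n₁, so n₂/n₁ = tan 59.27° = 1.682.

n₂/n₁ ≈ 1.682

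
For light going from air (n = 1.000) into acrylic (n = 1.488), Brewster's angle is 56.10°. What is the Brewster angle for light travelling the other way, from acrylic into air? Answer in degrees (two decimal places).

θ_B' ≈ 33.90°

The two Brewster angles are complementary: θ_B' = 90° − θ_B = 90° − 56.10° = 33.90°.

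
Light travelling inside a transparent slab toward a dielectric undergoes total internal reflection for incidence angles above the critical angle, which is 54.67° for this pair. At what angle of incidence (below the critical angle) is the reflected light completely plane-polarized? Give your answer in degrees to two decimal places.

θ_B ≈ 39.21°

At the critical angle sin θ_c = n₂/n₁, giving n₂/n₁ = sin 54.67° = 0.8158.
Then tan θ_B = n₂/n₁ = 0.8158, so θ_B = arctan 0.8158 = 39.21°.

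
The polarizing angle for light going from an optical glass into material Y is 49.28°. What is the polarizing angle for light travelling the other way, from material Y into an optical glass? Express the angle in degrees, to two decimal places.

The two Brewster angles are complementary: θ_B' = 90° − θ_B = 90° − 49.28° = 40.72°.

θ_B' ≈ 40.72°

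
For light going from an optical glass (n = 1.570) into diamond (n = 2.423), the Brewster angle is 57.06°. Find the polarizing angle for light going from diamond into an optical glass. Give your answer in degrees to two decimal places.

tan θ_B' = n₁/n₂ = 1/tan θ_B, so θ_B' = 90° − θ_B.
θ_B' = 90° − 57.06° = 32.94°.

θ_B' ≈ 32.94°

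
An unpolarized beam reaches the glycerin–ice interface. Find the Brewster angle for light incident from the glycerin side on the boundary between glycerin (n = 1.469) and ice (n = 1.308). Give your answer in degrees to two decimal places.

θ_B ≈ 41.68°

Brewster's condition: tan θ_B = n₂/n₁ = 1.308/1.469 = 0.8904.
θ_B = arctan(0.8904) = 41.68°.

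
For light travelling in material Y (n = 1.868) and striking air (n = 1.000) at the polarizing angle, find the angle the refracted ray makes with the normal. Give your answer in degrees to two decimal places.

θ_B = arctan(n₂/n₁) = arctan(1.000/1.868) = 28.16°.
Since θ_B + θ_t = 90° at Brewster incidence, θ_t = 90° − 28.16° = 61.84°.

θ_t ≈ 61.84°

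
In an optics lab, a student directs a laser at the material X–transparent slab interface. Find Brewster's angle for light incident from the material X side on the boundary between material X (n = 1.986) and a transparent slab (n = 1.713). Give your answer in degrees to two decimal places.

θ_B ≈ 40.78°

Here n₂/n₁ = 1.713/1.986 = 0.8625, and Brewster's law gives tan θ_B = n₂/n₁.
So θ_B = arctan 0.8625 = 40.78°.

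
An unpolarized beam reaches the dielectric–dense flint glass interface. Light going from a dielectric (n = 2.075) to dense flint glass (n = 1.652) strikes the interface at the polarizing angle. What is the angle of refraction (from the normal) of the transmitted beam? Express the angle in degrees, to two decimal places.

θ_B = arctan(n₂/n₁) = arctan(1.652/2.075) = 38.52°.
At Brewster's angle the reflected and refracted rays are perpendicular, so θ_t = 90° − θ_B = 90° − 38.52° = 51.48°.

θ_t ≈ 51.48°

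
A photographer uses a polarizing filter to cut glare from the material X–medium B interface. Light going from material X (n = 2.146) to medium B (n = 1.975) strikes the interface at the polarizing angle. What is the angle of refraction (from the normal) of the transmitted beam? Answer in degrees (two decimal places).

θ_t ≈ 47.38°

tan θ_B = n₂/n₁ = 1.975/2.146 = 0.9203, so θ_B = 42.62°.
The refracted ray is perpendicular to the reflected ray, so θ_t = 90° − θ_B = 47.38°.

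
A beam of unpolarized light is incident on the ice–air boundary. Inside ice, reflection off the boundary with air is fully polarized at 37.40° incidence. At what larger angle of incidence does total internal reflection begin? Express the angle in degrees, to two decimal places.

tan θ_B = n₂/n₁ = tan 37.40° = 0.7646.
Total internal reflection: sin θ_c = n₂/n₁ = 0.7646.
θ_c = arcsin(0.7646) = 49.87°.

θ_c ≈ 49.87°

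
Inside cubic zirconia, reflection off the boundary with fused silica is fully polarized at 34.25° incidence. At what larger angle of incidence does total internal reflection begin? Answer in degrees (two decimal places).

θ_c ≈ 42.91°

tan θ_B = n₂/n₁ = tan 34.25° = 0.6809.
Total internal reflection: sin θ_c = n₂/n₁ = 0.6809.
θ_c = arcsin(0.6809) = 42.91°.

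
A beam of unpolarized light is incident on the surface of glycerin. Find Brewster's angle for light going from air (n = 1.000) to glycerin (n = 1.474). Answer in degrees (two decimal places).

The reflected p-component vanishes when tan θ_B = n₂/n₁.
Brewster's condition: tan θ_B = n₂/n₁ = 1.474/1.000 = 1.4740. Taking the arctangent, θ_B = 55.85°.

θ_B ≈ 55.85°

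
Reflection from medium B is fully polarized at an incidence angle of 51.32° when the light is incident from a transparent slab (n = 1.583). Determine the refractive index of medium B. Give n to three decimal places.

n ≈ 1.977

Full polarization of the reflected beam means tan θ_B = n₂/n₁, where n₁ is the incident medium (a transparent slab).
n₂ = n₁ tan θ_B = 1.583 × tan 51.32° = 1.977.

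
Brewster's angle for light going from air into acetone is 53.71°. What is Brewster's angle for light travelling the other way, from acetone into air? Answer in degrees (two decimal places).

tan θ_B' = n₁/n₂ = 1/tan θ_B, so θ_B' = 90° − θ_B.
θ_B' = 90° − 53.71° = 36.29°.

θ_B' ≈ 36.29°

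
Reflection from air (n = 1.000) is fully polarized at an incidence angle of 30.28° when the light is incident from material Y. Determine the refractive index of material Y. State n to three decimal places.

Full polarization of the reflected beam means tan θ_B = n₂/n₁, where n₁ is the incident medium (material Y).
n₁ = n₂ / tan θ_B = 1.000 / tan 30.28° = 1.713.

n ≈ 1.713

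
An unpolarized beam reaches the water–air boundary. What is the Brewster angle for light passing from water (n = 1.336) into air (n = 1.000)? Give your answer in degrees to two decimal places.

θ_B ≈ 36.81°

Here n₂/n₁ = 1.000/1.336 = 0.7485, and Brewster's law gives tan θ_B = n₂/n₁.
θ_B = arctan(0.7485) = 36.81°.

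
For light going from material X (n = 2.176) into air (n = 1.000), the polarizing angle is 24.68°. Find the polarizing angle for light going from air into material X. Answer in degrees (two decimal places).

θ_B' ≈ 65.32°

The two Brewster angles are complementary: θ_B' = 90° − θ_B = 90° − 24.68° = 65.32°.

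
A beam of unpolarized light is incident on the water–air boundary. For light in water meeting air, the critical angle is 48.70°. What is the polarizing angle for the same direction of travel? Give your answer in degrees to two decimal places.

θ_B ≈ 36.92°

At the critical angle sin θ_c = n₂/n₁, giving n₂/n₁ = sin 48.70° = 0.7513.
Then tan θ_B = n₂/n₁ = 0.7513, so θ_B = arctan 0.7513 = 36.92°.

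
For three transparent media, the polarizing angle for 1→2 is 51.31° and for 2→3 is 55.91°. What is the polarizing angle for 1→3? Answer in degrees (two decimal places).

θ_B ≈ 61.54°

Each Brewster angle gives a ratio: n₂/n₁ = tan 51.31° = 1.2487, n₃/n₂ = tan 55.91° = 1.4775.
n₃/n₁ = 1.8449. Then tan θ_B(1→3) = n₃/n₁, so θ_B(1→3) = arctan(1.8449) = 61.54°.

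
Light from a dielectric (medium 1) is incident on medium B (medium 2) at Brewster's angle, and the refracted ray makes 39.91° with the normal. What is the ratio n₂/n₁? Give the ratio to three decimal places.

n₂/n₁ ≈ 1.196

θ_B + θ_t = 90°, so θ_B = 90° − 39.91° = 50.09°.
tan θ_B = n₂/n₁, so n₂/n₁ = tan 50.09° = 1.196.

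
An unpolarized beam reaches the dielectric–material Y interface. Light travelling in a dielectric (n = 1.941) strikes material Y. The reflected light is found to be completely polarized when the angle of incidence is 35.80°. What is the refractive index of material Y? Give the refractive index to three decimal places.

n ≈ 1.400

At Brewster's angle, tan θ_B = n₂/n₁ with n₁ on the incident side (a dielectric) and n₂ on the transmitted side (material Y).
n₂ = n₁ tan θ_B = 1.941 × tan 35.80° = 1.400.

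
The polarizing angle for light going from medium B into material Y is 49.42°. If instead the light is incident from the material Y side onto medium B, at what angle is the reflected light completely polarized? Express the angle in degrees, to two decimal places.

θ_B' ≈ 40.58°

tan θ_B' = n₁/n₂ = 1/tan θ_B, so θ_B' = 90° − θ_B.
θ_B' = 90° − 49.42° = 40.58°.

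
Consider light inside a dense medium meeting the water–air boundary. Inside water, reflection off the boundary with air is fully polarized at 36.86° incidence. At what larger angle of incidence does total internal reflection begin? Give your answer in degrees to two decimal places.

θ_c ≈ 48.57°

n₂/n₁ = tan 36.86° = 0.7497; the critical angle satisfies sin θ_c = n₂/n₁.
θ_c = arcsin(0.7497) = 48.57°.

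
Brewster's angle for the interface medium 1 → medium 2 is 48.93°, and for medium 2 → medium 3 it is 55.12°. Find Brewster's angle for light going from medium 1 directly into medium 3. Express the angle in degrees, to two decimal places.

Each Brewster angle gives a ratio: n₂/n₁ = tan 48.93° = 1.1475, n₃/n₂ = tan 55.12° = 1.4345.
So n₃/n₁ = (n₂/n₁)(n₃/n₂) = 1.1475 × 1.4345 = 1.6462.
θ_B(1→3) = arctan(1.6462) = 58.72°.

θ_B ≈ 58.72°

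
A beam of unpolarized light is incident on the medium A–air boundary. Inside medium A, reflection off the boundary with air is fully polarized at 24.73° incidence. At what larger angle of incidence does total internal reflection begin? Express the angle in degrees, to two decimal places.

θ_c ≈ 27.42°

n₂/n₁ = tan 24.73° = 0.4606; the critical angle satisfies sin θ_c = n₂/n₁.
θ_c = arcsin(0.4606) = 27.42°.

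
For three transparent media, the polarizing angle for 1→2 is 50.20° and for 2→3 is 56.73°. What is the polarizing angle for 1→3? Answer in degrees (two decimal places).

n₂/n₁ = tan 50.20° = 1.2002 and n₃/n₂ = tan 56.73° = 1.5241.
So n₃/n₁ = (n₂/n₁)(n₃/n₂) = 1.2002 × 1.5241 = 1.8293.
θ_B(1→3) = arctan(1.8293) = 61.34°.

θ_B ≈ 61.34°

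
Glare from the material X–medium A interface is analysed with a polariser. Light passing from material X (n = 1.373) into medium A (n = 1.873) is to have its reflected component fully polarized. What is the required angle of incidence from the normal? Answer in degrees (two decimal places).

The reflected p-component vanishes when tan θ_B = n₂/n₁.
Brewster's condition: tan θ_B = n₂/n₁ = 1.873/1.373 = 1.3642.
θ_B = arctan(1.3642) = 53.76°.

θ_B ≈ 53.76°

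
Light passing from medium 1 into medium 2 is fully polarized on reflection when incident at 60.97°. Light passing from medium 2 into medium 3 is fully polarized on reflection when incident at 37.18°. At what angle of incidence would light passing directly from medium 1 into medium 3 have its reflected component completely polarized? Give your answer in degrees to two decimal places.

tan θ_B(1→2) = n₂/n₁ = tan 60.97° = 1.8018.
tan θ_B(2→3) = n₃/n₂ = tan 37.18° = 0.7585.
n₃/n₁ = 1.3667. Then tan θ_B(1→3) = n₃/n₁, so θ_B(1→3) = arctan(1.3667) = 53.81°.

θ_B ≈ 53.81°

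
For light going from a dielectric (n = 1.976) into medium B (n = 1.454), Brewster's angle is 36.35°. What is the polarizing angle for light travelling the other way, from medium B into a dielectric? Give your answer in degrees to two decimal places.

tan θ_B' = n₁/n₂ = 1/tan θ_B, so θ_B' = 90° − θ_B.
θ_B' = 90° − 36.35° = 53.65°.

θ_B' ≈ 53.65°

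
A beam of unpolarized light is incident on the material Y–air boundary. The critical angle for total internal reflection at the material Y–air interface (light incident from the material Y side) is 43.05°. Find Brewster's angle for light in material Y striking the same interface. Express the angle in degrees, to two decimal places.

sin θ_c = n₂/n₁, so n₂/n₁ = sin 43.05° = 0.6826.
Brewster: tan θ_B = n₂/n₁ = 0.6826.
θ_B = arctan(0.6826) = 34.32°.

θ_B ≈ 34.32°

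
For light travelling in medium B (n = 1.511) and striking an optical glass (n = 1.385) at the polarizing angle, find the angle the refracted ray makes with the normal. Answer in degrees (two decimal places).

tan θ_B = n₂/n₁ = 1.385/1.511 = 0.9166, so θ_B = 42.51°.
Since θ_B + θ_t = 90° at Brewster incidence, θ_t = 90° − 42.51° = 47.49°.

θ_t ≈ 47.49°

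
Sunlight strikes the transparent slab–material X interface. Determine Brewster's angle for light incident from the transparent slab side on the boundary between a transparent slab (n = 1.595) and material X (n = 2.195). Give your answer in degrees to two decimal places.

θ_B ≈ 54.00°

Here n₂/n₁ = 2.195/1.595 = 1.3762, and Brewster's law gives tan θ_B = n₂/n₁.
So θ_B = arctan 1.3762 = 54.00°.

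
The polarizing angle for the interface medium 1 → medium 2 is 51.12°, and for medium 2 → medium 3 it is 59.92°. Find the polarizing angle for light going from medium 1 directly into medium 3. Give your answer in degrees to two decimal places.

Each Brewster angle gives a ratio: n₂/n₁ = tan 51.12° = 1.2402, n₃/n₂ = tan 59.92° = 1.7265.
So n₃/n₁ = (n₂/n₁)(n₃/n₂) = 1.2402 × 1.7265 = 2.1412.
θ_B(1→3) = arctan(2.1412) = 64.97°.

θ_B ≈ 64.97°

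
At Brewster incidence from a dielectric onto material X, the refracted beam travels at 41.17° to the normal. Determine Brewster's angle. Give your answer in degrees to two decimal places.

Since the reflected and refracted rays are at right angles at the polarizing angle, θ_B + θ_t = 90°.
So θ_B = 90° − θ_t = 90° − 41.17° = 48.83°.

θ_B ≈ 48.83°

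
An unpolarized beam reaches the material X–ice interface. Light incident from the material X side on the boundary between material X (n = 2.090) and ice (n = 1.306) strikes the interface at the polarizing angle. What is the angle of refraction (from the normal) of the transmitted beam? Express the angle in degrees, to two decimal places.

θ_t ≈ 58.00°

First find Brewster's angle: tan θ_B = 1.306/2.090 = 0.6249, giving θ_B = 32.00°.
Since θ_B + θ_t = 90° at Brewster incidence, θ_t = 90° − 32.00° = 58.00°.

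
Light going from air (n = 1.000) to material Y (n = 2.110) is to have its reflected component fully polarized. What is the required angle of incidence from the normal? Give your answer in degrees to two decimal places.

tan θ_B = n₂/n₁ = 2.110/1.000 = 2.1100.
θ_B = arctan(2.1100) = 64.64°.

θ_B ≈ 64.64°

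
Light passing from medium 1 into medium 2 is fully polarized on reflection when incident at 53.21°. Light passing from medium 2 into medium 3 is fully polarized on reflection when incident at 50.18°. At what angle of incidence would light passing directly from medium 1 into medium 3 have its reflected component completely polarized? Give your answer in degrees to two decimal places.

tan θ_B(1→2) = n₂/n₁ = tan 53.21° = 1.3372.
tan θ_B(2→3) = n₃/n₂ = tan 50.18° = 1.1994.
Multiplying, n₃/n₁ = 1.3372 × 1.1994 = 1.6038, and θ_B(1→3) = arctan 1.6038 = 58.06°.

θ_B ≈ 58.06°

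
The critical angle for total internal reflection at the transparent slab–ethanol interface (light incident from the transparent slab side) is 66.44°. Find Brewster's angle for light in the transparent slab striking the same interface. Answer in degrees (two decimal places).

θ_B ≈ 42.51°

n₂/n₁ = sin θ_c = sin 66.44° = 0.9166.
tan θ_B equals the same ratio, so θ_B = arctan(0.9166) = 42.51°.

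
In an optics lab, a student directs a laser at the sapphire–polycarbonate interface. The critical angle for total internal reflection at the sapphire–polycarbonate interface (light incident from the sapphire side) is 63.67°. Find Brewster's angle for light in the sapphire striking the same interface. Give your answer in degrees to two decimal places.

n₂/n₁ = sin θ_c = sin 63.67° = 0.8963.
tan θ_B equals the same ratio, so θ_B = arctan(0.8963) = 41.87°.

θ_B ≈ 41.87°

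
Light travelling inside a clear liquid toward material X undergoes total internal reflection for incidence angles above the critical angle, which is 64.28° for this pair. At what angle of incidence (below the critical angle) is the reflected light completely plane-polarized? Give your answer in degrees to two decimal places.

At the critical angle sin θ_c = n₂/n₁, giving n₂/n₁ = sin 64.28° = 0.9009.
Then tan θ_B = n₂/n₁ = 0.9009, so θ_B = arctan 0.9009 = 42.02°.

θ_B ≈ 42.02°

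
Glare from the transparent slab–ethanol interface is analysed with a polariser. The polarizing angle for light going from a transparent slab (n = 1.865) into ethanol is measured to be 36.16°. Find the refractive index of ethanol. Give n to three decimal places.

Full polarization of the reflected beam means tan θ_B = n₂/n₁, where n₁ is the incident medium (a transparent slab).
n₂ = n₁ tan θ_B = 1.865 × tan 36.16° = 1.363.

n ≈ 1.363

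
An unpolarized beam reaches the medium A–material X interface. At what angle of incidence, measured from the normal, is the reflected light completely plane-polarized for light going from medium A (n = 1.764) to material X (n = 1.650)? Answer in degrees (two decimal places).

θ_B ≈ 43.09°

At Brewster's angle the reflected and refracted rays are perpendicular, which with Snell's law gives tan θ_B = n₂/n₁.
tan θ_B = n₂/n₁ = 1.650/1.764 = 0.9354.
So θ_B = arctan 0.9354 = 43.09°.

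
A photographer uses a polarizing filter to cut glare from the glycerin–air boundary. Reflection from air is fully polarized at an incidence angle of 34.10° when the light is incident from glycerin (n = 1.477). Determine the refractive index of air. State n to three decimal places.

At Brewster's angle, tan θ_B = n₂/n₁ with n₁ on the incident side (glycerin) and n₂ on the transmitted side (air).
n₂ = n₁ tan θ_B = 1.477 × tan 34.10° = 1.000.

n ≈ 1.000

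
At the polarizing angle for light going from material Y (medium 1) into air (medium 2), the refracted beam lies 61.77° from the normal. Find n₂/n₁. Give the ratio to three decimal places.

n₂/n₁ ≈ 0.537

θ_B + θ_t = 90°, so θ_B = 90° − 61.77° = 28.23°.
Then n₂/n₁ = tan θ_B = tan 28.23° = 0.537.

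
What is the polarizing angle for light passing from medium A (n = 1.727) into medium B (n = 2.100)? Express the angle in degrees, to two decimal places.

θ_B ≈ 50.57°

Brewster's condition: tan θ_B = n₂/n₁ = 2.100/1.727 = 1.2160. Taking the arctangent, θ_B = 50.57°.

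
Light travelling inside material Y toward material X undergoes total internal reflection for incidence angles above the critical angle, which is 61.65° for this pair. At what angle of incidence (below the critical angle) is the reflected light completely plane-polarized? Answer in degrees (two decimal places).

At the critical angle sin θ_c = n₂/n₁, giving n₂/n₁ = sin 61.65° = 0.8801.
Then tan θ_B = n₂/n₁ = 0.8801, so θ_B = arctan 0.8801 = 41.35°.

θ_B ≈ 41.35°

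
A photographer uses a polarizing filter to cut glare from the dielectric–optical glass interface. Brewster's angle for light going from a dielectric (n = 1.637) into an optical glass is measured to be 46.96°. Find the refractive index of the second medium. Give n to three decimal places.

Brewster's law: tan θ_B = n₂/n₁ (light incident in a dielectric, refracted into an optical glass).
n₂ = n₁ tan θ_B = 1.637 × tan 46.96° = 1.753.

n ≈ 1.753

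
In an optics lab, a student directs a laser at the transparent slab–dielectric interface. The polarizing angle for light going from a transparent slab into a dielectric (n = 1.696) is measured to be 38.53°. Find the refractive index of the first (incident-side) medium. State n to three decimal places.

Full polarization of the reflected beam means tan θ_B = n₂/n₁, where n₁ is the incident medium (a transparent slab).
n₁ = n₂ / tan θ_B = 1.696 / tan 38.53° = 2.130.

n ≈ 2.130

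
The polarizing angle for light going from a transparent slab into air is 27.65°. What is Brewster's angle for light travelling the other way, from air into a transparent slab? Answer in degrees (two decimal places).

θ_B' ≈ 62.35°

The two Brewster angles are complementary: θ_B' = 90° − θ_B = 90° − 27.65° = 62.35°.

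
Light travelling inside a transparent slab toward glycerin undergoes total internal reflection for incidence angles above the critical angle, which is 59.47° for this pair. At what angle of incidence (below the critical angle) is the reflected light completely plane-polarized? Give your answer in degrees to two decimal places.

θ_B ≈ 40.74°

sin θ_c = n₂/n₁, so n₂/n₁ = sin 59.47° = 0.8614.
Brewster: tan θ_B = n₂/n₁ = 0.8614.
θ_B = arctan(0.8614) = 40.74°.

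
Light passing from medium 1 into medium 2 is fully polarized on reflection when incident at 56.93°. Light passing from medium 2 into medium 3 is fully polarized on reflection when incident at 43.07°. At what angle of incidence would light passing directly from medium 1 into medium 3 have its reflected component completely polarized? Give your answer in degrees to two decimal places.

θ_B ≈ 55.14°

n₂/n₁ = tan 56.93° = 1.5358 and n₃/n₂ = tan 43.07° = 0.9348.
Multiplying, n₃/n₁ = 1.5358 × 0.9348 = 1.4356, and θ_B(1→3) = arctan 1.4356 = 55.14°.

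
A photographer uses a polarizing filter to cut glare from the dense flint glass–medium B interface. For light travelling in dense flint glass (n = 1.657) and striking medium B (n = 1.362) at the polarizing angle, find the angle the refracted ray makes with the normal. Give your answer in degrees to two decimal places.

θ_t ≈ 50.58°

tan θ_B = n₂/n₁ = 1.362/1.657 = 0.8220, so θ_B = 39.42°.
The refracted ray is perpendicular to the reflected ray, so θ_t = 90° − θ_B = 50.58°.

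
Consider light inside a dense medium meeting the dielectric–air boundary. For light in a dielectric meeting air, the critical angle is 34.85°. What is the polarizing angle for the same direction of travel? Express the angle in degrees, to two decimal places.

sin θ_c = n₂/n₁, so n₂/n₁ = sin 34.85° = 0.5714.
Brewster: tan θ_B = n₂/n₁ = 0.5714.
θ_B = arctan(0.5714) = 29.74°.

θ_B ≈ 29.74°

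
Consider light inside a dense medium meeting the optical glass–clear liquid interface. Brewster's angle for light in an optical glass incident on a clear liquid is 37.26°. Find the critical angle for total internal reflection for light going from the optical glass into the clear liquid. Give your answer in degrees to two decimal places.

θ_c ≈ 49.53°

From Brewster, n₂/n₁ = tan θ_B = tan 37.26° = 0.7607.
Then sin θ_c = n₂/n₁ = 0.7607, so θ_c = arcsin 0.7607 = 49.53°.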